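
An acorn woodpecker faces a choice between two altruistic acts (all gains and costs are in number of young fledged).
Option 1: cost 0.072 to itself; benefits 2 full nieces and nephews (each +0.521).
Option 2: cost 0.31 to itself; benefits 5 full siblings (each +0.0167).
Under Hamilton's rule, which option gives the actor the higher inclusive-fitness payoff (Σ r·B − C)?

Option 1

Option 1: r to a full niece or nephew = 0.25.
Option 1: Σ r·B − C = (2·0.25·0.521) − 0.072 = 0.1885.
Option 2: r to a full sibling = 0.5.
Option 2: Σ r·B − C = (5·0.5·0.0167) − 0.31 = -0.26825.
Option 1 has the higher net inclusive-fitness payoff.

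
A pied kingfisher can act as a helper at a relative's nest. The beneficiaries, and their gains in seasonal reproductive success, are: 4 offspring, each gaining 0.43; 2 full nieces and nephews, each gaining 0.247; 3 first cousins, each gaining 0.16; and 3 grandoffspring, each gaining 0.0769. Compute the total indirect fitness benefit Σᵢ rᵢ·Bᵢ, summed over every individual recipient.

1.101175

r to an offspring = 1/2 (one parent–offspring link: r = (1/2)^1 = 1/2).
r to a full niece or nephew = 1/4 (full aunt/uncle↔niece/nephew: two paths of length 3 through the shared grandparent pair: r = 2·(1/2)^3 = 1/4).
r to a first cousin = 1/8 (first cousins share one grandparent pair — two paths of length 4: r = 2·(1/2)^4 = 1/8).
r to a grandoffspring = 0.25 (two parent–offspring links: r = (1/2)^2 = 1/4).
Summing one r·B term per recipient: 4·0.5·0.43 + 2·0.25·0.247 + 3·0.125·0.16 + 3·0.25·0.0769 = 1.101175.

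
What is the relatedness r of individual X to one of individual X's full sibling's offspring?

Each parent–offspring link contributes a factor of 1/2, and independent paths through distinct common ancestors add.
Full aunt/uncle↔niece/nephew: two paths of length 3 through the shared grandparent pair: r = 2·(1/2)^3 = 1/4.

0.25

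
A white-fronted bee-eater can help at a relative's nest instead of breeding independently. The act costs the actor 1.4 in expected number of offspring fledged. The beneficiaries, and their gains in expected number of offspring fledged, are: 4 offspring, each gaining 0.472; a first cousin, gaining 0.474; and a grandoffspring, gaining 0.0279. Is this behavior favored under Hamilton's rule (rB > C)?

Hamilton's rule: the trait is favored when the sum of r·B over every recipient exceeds the actor's cost C.
r to an offspring = 0.5 (one parent–offspring link: r = (1/2)^1 = 1/2).
r to a first cousin = 0.125 (first cousins share one grandparent pair — two paths of length 4: r = 2·(1/2)^4 = 1/8).
r to a grandoffspring = 0.25 (two parent–offspring links: r = (1/2)^2 = 1/4).
Summing one r·B term per recipient: 4·0.5·0.472 + 1·0.125·0.474 + 1·0.25·0.0279 = 1.010225.
1.010225 < 1.4: the indirect benefit is less than the cost.

No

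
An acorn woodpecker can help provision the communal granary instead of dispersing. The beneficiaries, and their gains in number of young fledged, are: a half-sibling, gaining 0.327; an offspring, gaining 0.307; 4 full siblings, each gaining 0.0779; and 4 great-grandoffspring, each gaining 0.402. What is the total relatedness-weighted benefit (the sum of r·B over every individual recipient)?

r to a half-sibling = 1/4 (half-sibs share one parent — one path of length 2: r = (1/2)^2 = 1/4).
r to an offspring = 0.5 (one parent–offspring link: r = (1/2)^1 = 1/2).
r to a full sibling = 0.5 (full sibs share both parents — two paths of length 2: r = 2·(1/2)^2 = 1/2).
r to a great-grandoffspring = 0.125 (three parent–offspring links: r = (1/2)^3 = 1/8).
Summing one r·B term per recipient: 1·0.25·0.327 + 1·0.5·0.307 + 4·0.5·0.0779 + 4·0.125·0.402 = 0.59205.

0.59205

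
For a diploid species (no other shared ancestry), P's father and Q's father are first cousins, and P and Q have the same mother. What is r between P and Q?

0.28125

Relatedness sums over independent paths through distinct common ancestors.
P and Q are related in two ways: second cousins through their fathers (r = 1/32) and half-sibs through their shared mother (r = 1/4).
r = 1/32 + 1/4 = 9/32 = 0.28125.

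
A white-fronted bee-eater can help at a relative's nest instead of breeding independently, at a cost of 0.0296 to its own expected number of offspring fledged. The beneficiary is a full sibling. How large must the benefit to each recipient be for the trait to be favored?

r to a full sibling = 0.5 (full sibs share both parents — two paths of length 2: r = 2·(1/2)^2 = 1/2).
Hamilton's rule with n recipients of equal r: n·r·B > C, so B > C/(n·r) = 0.0296/(1·0.5) = 0.0592.

0.0592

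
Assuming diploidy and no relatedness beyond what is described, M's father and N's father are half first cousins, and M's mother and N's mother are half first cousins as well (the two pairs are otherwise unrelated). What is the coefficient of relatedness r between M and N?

0.03125

With two independent routes of shared ancestry, r is the sum of the two contributions.
M and N are related in two ways: half second cousins through their fathers (r = 1/64) and half second cousins through their mothers (r = 1/64).
r = 1/64 + 1/64 = 0.03125.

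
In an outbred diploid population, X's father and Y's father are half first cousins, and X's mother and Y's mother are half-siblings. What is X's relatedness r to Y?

Relatedness sums over independent paths through distinct common ancestors.
X and Y are related in two ways: half second cousins through their fathers (r = 1/64) and half first cousins through their mothers (r = 1/16).
r = 1/64 + 1/16 = 5/64 = 0.078125.

0.078125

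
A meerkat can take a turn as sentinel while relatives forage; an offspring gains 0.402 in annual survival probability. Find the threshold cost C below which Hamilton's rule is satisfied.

0.201

r to an offspring = 1/2 (one parent–offspring link: r = (1/2)^1 = 1/2).
Hamilton's rule: n·r·B > C, so the trait is favored while C < n·r·B = 1·0.5·0.402 = 0.201.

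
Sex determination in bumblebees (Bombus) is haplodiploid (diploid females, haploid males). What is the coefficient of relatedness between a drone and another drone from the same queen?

Haploid brothers each carry a random half of the queen's diploid genome, so on average they share half: r = 1/2.

0.5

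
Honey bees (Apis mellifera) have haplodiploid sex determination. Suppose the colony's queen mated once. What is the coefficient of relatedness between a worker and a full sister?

0.75

Haplodiploid full sisters inherit their father's entire haploid genome identically (contributing 1/2) and on average half of their mother's contribution (1/2 · 1/2 = 1/4); r = 1/2 + 1/4 = 3/4.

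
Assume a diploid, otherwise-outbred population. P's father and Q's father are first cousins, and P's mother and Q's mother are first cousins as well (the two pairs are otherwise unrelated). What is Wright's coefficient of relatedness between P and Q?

0.0625

Relatedness sums over independent paths through distinct common ancestors.
P and Q are related in two ways: second cousins through their fathers (r = 1/32) and second cousins through their mothers (r = 1/32).
r = 1/32 + 1/32 = 0.0625.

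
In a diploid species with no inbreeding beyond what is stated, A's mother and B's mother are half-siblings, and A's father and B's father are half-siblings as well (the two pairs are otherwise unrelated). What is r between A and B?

Wright's path rule: contributions from independent ancestry routes add.
A and B are related in two ways: half first cousins through their mothers (r = 1/16) and half first cousins through their fathers (r = 1/16).
r = 1/16 + 1/16 = 0.125.

0.125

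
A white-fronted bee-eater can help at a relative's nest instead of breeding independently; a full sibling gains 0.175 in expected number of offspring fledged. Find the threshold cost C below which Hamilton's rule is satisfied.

r to a full sibling = 0.5 (full sibs share both parents — two paths of length 2: r = 2·(1/2)^2 = 1/2).
Hamilton's rule: n·r·B > C, so the trait is favored while C < n·r·B = 1·0.5·0.175 = 0.0875.

0.0875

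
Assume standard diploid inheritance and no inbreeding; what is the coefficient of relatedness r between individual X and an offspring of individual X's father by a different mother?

0.25

Each parent–offspring link contributes a factor of 1/2, and independent paths through distinct common ancestors add.
Half-sibs share one parent — one path of length 2: r = (1/2)^2 = 1/4.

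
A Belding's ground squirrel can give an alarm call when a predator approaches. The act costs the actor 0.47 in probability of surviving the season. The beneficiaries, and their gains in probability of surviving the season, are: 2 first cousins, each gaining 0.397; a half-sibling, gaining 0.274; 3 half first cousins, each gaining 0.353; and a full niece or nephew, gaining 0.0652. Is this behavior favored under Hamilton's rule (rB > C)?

Hamilton's rule: the trait is favored when the sum of r·B over every recipient exceeds the actor's cost C.
r to a first cousin = 1/8 (first cousins share one grandparent pair — two paths of length 4: r = 2·(1/2)^4 = 1/8).
r to a half-sibling = 1/4 (half-sibs share one parent — one path of length 2: r = (1/2)^2 = 1/4).
r to a half first cousin = 0.0625 (half first cousins share one grandparent — one path of length 4: r = (1/2)^4 = 1/16).
r to a full niece or nephew = 0.25 (full aunt/uncle↔niece/nephew: two paths of length 3 through the shared grandparent pair: r = 2·(1/2)^3 = 1/4).
Summing one r·B term per recipient: 2·0.125·0.397 + 1·0.25·0.274 + 3·0.0625·0.353 + 1·0.25·0.0652 = 0.2502375.
0.2502375 < 0.47: the indirect benefit is less than the cost.

No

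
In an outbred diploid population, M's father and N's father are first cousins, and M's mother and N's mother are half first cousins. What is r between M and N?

0.046875

With two independent routes of shared ancestry, r is the sum of the two contributions.
M and N are related in two ways: second cousins through their fathers (r = 1/32) and half second cousins through their mothers (r = 1/64).
r = 1/32 + 1/64 = 3/64 = 0.046875.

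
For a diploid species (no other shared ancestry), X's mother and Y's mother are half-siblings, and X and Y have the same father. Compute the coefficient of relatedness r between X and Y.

0.3125

Independent pedigree routes through distinct common ancestors add.
X and Y are related in two ways: half first cousins through their mothers (r = 1/16) and half-sibs through their shared father (r = 1/4).
r = 1/16 + 1/4 = 5/16 = 0.3125.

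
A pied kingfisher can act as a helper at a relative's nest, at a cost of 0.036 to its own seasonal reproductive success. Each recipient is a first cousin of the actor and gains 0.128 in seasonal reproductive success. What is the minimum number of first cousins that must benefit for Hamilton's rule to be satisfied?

r to a first cousin = 0.125 (first cousins share one grandparent pair — two paths of length 4: r = 2·(1/2)^4 = 1/8).
Hamilton's rule: n·r·B > C  ⇒  n > C/(r·B) = 0.036/(0.125·0.128) = 2.25.
The smallest integer exceeding 2.25 is 3.

3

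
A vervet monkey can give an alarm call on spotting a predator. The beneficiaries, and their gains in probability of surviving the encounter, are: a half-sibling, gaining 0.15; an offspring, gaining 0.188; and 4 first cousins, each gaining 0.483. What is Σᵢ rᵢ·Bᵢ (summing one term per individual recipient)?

r to a half-sibling = 0.25 (half-sibs share one parent — one path of length 2: r = (1/2)^2 = 1/4).
r to an offspring = 1/2 (one parent–offspring link: r = (1/2)^1 = 1/2).
r to a first cousin = 1/8 (first cousins share one grandparent pair — two paths of length 4: r = 2·(1/2)^4 = 1/8).
Summing one r·B term per recipient: 1·0.25·0.15 + 1·0.5·0.188 + 4·0.125·0.483 = 0.373.

0.373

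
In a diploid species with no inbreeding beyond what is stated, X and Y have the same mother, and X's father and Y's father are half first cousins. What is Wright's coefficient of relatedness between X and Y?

Relatedness sums over independent paths through distinct common ancestors.
X and Y are related in two ways: half-sibs through their shared mother (r = 1/4) and half second cousins through their fathers (r = 1/64).
r = 1/4 + 1/64 = 17/64 = 0.265625.

0.265625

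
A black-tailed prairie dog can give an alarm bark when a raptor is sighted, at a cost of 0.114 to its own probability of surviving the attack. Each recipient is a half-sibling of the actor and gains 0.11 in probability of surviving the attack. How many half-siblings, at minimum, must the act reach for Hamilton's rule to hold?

5

r to a half-sibling = 1/4 (half-sibs share one parent — one path of length 2: r = (1/2)^2 = 1/4).
Hamilton's rule: n·r·B > C  ⇒  n > C/(r·B) = 0.114/(0.25·0.11) = 4.145.
The smallest integer exceeding 4.145 is 5.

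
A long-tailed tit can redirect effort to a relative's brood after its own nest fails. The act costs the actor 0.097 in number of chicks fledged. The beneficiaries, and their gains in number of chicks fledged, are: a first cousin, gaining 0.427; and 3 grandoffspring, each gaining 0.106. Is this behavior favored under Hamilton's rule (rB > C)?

Hamilton's rule: the trait is favored when the sum of r·B over every recipient exceeds the actor's cost C.
r to a first cousin = 1/8 (first cousins share one grandparent pair — two paths of length 4: r = 2·(1/2)^4 = 1/8).
r to a grandoffspring = 0.25 (two parent–offspring links: r = (1/2)^2 = 1/4).
Summing one r·B term per recipient: 1·0.125·0.427 + 3·0.25·0.106 = 0.132875.
0.132875 > 0.097: the indirect benefit exceeds the cost.

Yes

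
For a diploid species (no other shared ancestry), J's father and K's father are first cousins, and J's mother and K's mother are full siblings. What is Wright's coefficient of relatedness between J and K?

Independent pedigree routes through distinct common ancestors add.
J and K are related in two ways: second cousins through their fathers (r = 1/32) and first cousins through their mothers (r = 1/8).
r = 1/32 + 1/8 = 0.15625.

0.15625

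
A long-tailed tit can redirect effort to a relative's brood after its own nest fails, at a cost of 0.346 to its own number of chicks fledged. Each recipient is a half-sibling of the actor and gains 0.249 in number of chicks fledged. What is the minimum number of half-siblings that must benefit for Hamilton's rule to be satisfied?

6

r to a half-sibling = 0.25 (half-sibs share one parent — one path of length 2: r = (1/2)^2 = 1/4).
Hamilton's rule: n·r·B > C  ⇒  n > C/(r·B) = 0.346/(0.25·0.249) = 5.558.
The smallest integer exceeding 5.558 is 6.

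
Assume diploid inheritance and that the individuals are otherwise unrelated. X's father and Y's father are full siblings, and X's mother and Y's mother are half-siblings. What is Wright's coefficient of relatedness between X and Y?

0.1875

Independent pedigree routes through distinct common ancestors add.
X and Y are related in two ways: first cousins through their fathers (r = 1/8) and half first cousins through their mothers (r = 1/16).
r = 1/8 + 1/16 = 0.1875.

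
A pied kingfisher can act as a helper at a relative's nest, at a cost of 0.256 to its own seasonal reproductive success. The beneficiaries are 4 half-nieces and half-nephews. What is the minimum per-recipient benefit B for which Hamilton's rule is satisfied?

r to a half-niece or half-nephew = 0.125 (half-aunt/uncle↔niece/nephew: one path of length 3: r = (1/2)^3 = 1/8).
Hamilton's rule with n recipients of equal r: n·r·B > C, so B > C/(n·r) = 0.256/(4·0.125) = 0.512.

0.512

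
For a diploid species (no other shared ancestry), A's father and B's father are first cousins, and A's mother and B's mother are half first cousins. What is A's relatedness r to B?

Relatedness sums over independent paths through distinct common ancestors.
A and B are related in two ways: second cousins through their fathers (r = 1/32) and half second cousins through their mothers (r = 1/64).
r = 1/32 + 1/64 = 3/64 = 0.046875.

0.046875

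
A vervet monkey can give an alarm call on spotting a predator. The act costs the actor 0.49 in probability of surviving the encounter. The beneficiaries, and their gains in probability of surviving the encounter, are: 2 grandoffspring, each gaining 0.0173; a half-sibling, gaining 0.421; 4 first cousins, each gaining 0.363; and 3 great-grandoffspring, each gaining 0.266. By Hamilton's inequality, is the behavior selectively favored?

No

Hamilton's rule: the trait is favored when the sum of r·B over every recipient exceeds the actor's cost C.
r to a grandoffspring = 0.25 (two parent–offspring links: r = (1/2)^2 = 1/4).
r to a half-sibling = 1/4 (half-sibs share one parent — one path of length 2: r = (1/2)^2 = 1/4).
r to a first cousin = 1/8 (first cousins share one grandparent pair — two paths of length 4: r = 2·(1/2)^4 = 1/8).
r to a great-grandoffspring = 0.125 (three parent–offspring links: r = (1/2)^3 = 1/8).
Summing one r·B term per recipient: 2·0.25·0.0173 + 1·0.25·0.421 + 4·0.125·0.363 + 3·0.125·0.266 = 0.39515.
0.39515 < 0.49: the indirect benefit is less than the cost.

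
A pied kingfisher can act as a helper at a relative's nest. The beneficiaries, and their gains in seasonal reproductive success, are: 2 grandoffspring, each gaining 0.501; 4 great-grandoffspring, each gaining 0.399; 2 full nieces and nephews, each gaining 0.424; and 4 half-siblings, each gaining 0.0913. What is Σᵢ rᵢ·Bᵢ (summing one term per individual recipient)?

0.7533

r to a grandoffspring = 0.25 (two parent–offspring links: r = (1/2)^2 = 1/4).
r to a great-grandoffspring = 1/8 (three parent–offspring links: r = (1/2)^3 = 1/8).
r to a full niece or nephew = 1/4 (full aunt/uncle↔niece/nephew: two paths of length 3 through the shared grandparent pair: r = 2·(1/2)^3 = 1/4).
r to a half-sibling = 0.25 (half-sibs share one parent — one path of length 2: r = (1/2)^2 = 1/4).
Summing one r·B term per recipient: 2·0.25·0.501 + 4·0.125·0.399 + 2·0.25·0.424 + 4·0.25·0.0913 = 0.7533.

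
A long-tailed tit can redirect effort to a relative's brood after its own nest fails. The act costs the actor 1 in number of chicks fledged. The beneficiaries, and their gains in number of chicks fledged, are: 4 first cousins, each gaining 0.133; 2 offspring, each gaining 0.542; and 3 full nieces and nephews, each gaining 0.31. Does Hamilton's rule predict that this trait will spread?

No

Hamilton's rule: the trait is favored when the sum of r·B over every recipient exceeds the actor's cost C.
r to a first cousin = 0.125 (first cousins share one grandparent pair — two paths of length 4: r = 2·(1/2)^4 = 1/8).
r to an offspring = 0.5 (one parent–offspring link: r = (1/2)^1 = 1/2).
r to a full niece or nephew = 1/4 (full aunt/uncle↔niece/nephew: two paths of length 3 through the shared grandparent pair: r = 2·(1/2)^3 = 1/4).
Summing one r·B term per recipient: 4·0.125·0.133 + 2·0.5·0.542 + 3·0.25·0.31 = 0.841.
0.841 < 1: the indirect benefit is less than the cost.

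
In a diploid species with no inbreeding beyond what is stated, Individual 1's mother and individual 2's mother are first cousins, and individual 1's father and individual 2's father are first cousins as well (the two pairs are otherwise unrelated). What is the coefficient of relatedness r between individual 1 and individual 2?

0.0625

With two independent routes of shared ancestry, r is the sum of the two contributions.
Individual 1 and individual 2 are related in two ways: second cousins through their mothers (r = 1/32) and second cousins through their fathers (r = 1/32).
r = 1/32 + 1/32 = 1/16 = 0.0625.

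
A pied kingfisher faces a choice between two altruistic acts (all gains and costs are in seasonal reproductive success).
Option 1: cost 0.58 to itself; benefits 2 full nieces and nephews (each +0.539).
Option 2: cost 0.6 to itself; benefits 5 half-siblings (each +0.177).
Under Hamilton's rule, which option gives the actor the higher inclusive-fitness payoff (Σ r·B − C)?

Option 1: r to a full niece or nephew = 0.25.
Option 1: Σ r·B − C = (2·0.25·0.539) − 0.58 = -0.3105.
Option 2: r to a half-sibling = 0.25.
Option 2: Σ r·B − C = (5·0.25·0.177) − 0.6 = -0.37875.
Option 1 has the higher net inclusive-fitness payoff.

Option 1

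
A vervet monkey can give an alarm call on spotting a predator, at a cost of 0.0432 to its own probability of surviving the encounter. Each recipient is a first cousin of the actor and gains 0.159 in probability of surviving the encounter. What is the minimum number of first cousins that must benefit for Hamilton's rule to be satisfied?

3

r to a first cousin = 0.125 (first cousins share one grandparent pair — two paths of length 4: r = 2·(1/2)^4 = 1/8).
Hamilton's rule: n·r·B > C  ⇒  n > C/(r·B) = 0.0432/(0.125·0.159) = 2.174.
The smallest integer exceeding 2.174 is 3.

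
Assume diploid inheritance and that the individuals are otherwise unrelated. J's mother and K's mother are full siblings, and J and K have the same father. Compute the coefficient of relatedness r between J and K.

0.375

Wright's path rule: contributions from independent ancestry routes add.
J and K are related in two ways: first cousins through their mothers (r = 1/8) and half-sibs through their shared father (r = 1/4).
r = 1/8 + 1/4 = 3/8 = 0.375.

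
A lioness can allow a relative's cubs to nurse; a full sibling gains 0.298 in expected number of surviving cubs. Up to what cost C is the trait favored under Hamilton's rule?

0.149

r to a full sibling = 0.5 (full sibs share both parents — two paths of length 2: r = 2·(1/2)^2 = 1/2).
Hamilton's rule: n·r·B > C, so the trait is favored while C < n·r·B = 1·0.5·0.298 = 0.149.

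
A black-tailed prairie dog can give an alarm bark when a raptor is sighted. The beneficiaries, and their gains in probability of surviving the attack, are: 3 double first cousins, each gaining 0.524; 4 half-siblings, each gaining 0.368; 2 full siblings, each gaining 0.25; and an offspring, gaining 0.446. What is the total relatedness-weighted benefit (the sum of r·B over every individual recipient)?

r to a double first cousin = 0.25 (double first cousins share both grandparent pairs — four paths of length 4: r = 4·(1/2)^4 = 1/4).
r to a half-sibling = 1/4 (half-sibs share one parent — one path of length 2: r = (1/2)^2 = 1/4).
r to a full sibling = 0.5 (full sibs share both parents — two paths of length 2: r = 2·(1/2)^2 = 1/2).
r to an offspring = 0.5 (one parent–offspring link: r = (1/2)^1 = 1/2).
Summing one r·B term per recipient: 3·0.25·0.524 + 4·0.25·0.368 + 2·0.5·0.25 + 1·0.5·0.446 = 1.234.

1.234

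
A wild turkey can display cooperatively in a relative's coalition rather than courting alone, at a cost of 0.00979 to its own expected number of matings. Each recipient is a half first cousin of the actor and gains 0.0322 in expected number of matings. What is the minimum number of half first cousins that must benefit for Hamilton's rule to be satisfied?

5

r to a half first cousin = 0.0625 (half first cousins share one grandparent — one path of length 4: r = (1/2)^4 = 1/16).
Hamilton's rule: n·r·B > C  ⇒  n > C/(r·B) = 0.00979/(0.0625·0.0322) = 4.865.
The smallest integer exceeding 4.865 is 5.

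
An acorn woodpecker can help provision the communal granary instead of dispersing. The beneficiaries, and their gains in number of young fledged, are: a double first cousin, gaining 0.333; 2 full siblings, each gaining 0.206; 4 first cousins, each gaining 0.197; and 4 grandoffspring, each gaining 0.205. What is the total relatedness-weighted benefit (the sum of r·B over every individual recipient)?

0.59275

r to a double first cousin = 0.25 (double first cousins share both grandparent pairs — four paths of length 4: r = 4·(1/2)^4 = 1/4).
r to a full sibling = 1/2 (full sibs share both parents — two paths of length 2: r = 2·(1/2)^2 = 1/2).
r to a first cousin = 0.125 (first cousins share one grandparent pair — two paths of length 4: r = 2·(1/2)^4 = 1/8).
r to a grandoffspring = 0.25 (two parent–offspring links: r = (1/2)^2 = 1/4).
Summing one r·B term per recipient: 1·0.25·0.333 + 2·0.5·0.206 + 4·0.125·0.197 + 4·0.25·0.205 = 0.59275.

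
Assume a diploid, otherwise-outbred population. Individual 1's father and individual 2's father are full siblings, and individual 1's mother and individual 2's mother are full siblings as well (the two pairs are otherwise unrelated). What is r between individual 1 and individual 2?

With two independent routes of shared ancestry, r is the sum of the two contributions.
Individual 1 and individual 2 are related in two ways: first cousins through their fathers (r = 1/8) and first cousins through their mothers (r = 1/8) — i.e. double first cousins.
r = 1/8 + 1/8 = 0.25.

0.25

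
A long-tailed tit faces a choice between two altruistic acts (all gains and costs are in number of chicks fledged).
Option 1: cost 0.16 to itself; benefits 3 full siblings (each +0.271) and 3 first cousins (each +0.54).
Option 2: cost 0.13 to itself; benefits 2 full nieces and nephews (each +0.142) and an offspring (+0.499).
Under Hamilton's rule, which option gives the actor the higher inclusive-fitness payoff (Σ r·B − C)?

Option 1

Option 1: r to a full sibling = 0.5.
Option 1: r to a first cousin = 0.125.
Option 1: Σ r·B − C = (3·0.5·0.271 + 3·0.125·0.54) − 0.16 = 0.449.
Option 2: r to a full niece or nephew = 0.25.
Option 2: r to an offspring = 0.5.
Option 2: Σ r·B − C = (2·0.25·0.142 + 1·0.5·0.499) − 0.13 = 0.1905.
Option 1 has the higher net inclusive-fitness payoff.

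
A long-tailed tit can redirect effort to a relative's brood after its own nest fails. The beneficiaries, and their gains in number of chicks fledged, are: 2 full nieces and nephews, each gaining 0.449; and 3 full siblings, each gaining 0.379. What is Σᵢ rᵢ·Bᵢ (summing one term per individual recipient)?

0.793

r to a full niece or nephew = 1/4 (full aunt/uncle↔niece/nephew: two paths of length 3 through the shared grandparent pair: r = 2·(1/2)^3 = 1/4).
r to a full sibling = 1/2 (full sibs share both parents — two paths of length 2: r = 2·(1/2)^2 = 1/2).
Summing one r·B term per recipient: 2·0.25·0.449 + 3·0.5·0.379 = 0.793.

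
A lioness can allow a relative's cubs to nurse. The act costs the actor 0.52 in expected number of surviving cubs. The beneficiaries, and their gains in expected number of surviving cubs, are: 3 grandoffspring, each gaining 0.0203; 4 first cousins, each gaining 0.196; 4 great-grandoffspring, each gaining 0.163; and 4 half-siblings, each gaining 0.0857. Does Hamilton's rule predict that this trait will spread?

Hamilton's rule: the trait is favored when the sum of r·B over every recipient exceeds the actor's cost C.
r to a grandoffspring = 0.25 (two parent–offspring links: r = (1/2)^2 = 1/4).
r to a first cousin = 0.125 (first cousins share one grandparent pair — two paths of length 4: r = 2·(1/2)^4 = 1/8).
r to a great-grandoffspring = 1/8 (three parent–offspring links: r = (1/2)^3 = 1/8).
r to a half-sibling = 0.25 (half-sibs share one parent — one path of length 2: r = (1/2)^2 = 1/4).
Summing one r·B term per recipient: 3·0.25·0.0203 + 4·0.125·0.196 + 4·0.125·0.163 + 4·0.25·0.0857 = 0.280425.
0.280425 < 0.52: the indirect benefit is less than the cost.

No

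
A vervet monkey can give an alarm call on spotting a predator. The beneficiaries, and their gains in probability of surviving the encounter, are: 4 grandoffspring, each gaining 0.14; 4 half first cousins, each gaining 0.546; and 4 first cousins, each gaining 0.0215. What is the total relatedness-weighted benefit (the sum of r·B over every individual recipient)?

0.28725

r to a grandoffspring = 1/4 (two parent–offspring links: r = (1/2)^2 = 1/4).
r to a half first cousin = 1/16 (half first cousins share one grandparent — one path of length 4: r = (1/2)^4 = 1/16).
r to a first cousin = 0.125 (first cousins share one grandparent pair — two paths of length 4: r = 2·(1/2)^4 = 1/8).
Summing one r·B term per recipient: 4·0.25·0.14 + 4·0.0625·0.546 + 4·0.125·0.0215 = 0.28725.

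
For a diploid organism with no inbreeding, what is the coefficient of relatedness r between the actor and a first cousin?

Each parent–offspring link contributes a factor of 1/2, and independent paths through distinct common ancestors add.
First cousins share one grandparent pair — two paths of length 4: r = 2·(1/2)^4 = 1/8.

0.125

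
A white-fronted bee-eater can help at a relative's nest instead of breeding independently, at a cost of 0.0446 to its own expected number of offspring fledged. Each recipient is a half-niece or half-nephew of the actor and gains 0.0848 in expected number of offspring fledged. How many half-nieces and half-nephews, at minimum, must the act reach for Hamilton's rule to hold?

5

r to a half-niece or half-nephew = 0.125 (half-aunt/uncle↔niece/nephew: one path of length 3: r = (1/2)^3 = 1/8).
Hamilton's rule: n·r·B > C  ⇒  n > C/(r·B) = 0.0446/(0.125·0.0848) = 4.208.
The smallest integer exceeding 4.208 is 5.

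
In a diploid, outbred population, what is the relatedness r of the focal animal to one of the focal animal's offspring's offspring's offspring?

Each parent–offspring link contributes a factor of 1/2, and independent paths through distinct common ancestors add.
Three parent–offspring links: r = (1/2)^3 = 1/8.

0.125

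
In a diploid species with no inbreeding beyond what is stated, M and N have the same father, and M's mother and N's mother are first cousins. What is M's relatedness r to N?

Independent pedigree routes through distinct common ancestors add.
M and N are related in two ways: half-sibs through their shared father (r = 1/4) and second cousins through their mothers (r = 1/32).
r = 1/4 + 1/32 = 9/32 = 0.28125.

0.28125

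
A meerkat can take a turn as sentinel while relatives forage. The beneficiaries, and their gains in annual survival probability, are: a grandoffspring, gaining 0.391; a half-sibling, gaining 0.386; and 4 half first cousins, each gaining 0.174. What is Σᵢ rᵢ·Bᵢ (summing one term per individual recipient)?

r to a grandoffspring = 1/4 (two parent–offspring links: r = (1/2)^2 = 1/4).
r to a half-sibling = 1/4 (half-sibs share one parent — one path of length 2: r = (1/2)^2 = 1/4).
r to a half first cousin = 0.0625 (half first cousins share one grandparent — one path of length 4: r = (1/2)^4 = 1/16).
Summing one r·B term per recipient: 1·0.25·0.391 + 1·0.25·0.386 + 4·0.0625·0.174 = 0.23775.

0.23775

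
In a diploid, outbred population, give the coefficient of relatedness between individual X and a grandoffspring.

0.25

Each parent–offspring link contributes a factor of 1/2, and independent paths through distinct common ancestors add.
Two parent–offspring links: r = (1/2)^2 = 1/4.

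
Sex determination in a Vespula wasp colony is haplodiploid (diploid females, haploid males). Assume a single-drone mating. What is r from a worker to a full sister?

Haplodiploid full sisters inherit their father's entire haploid genome identically (contributing 1/2) and on average half of their mother's contribution (1/2 · 1/2 = 1/4); r = 1/2 + 1/4 = 3/4.

0.75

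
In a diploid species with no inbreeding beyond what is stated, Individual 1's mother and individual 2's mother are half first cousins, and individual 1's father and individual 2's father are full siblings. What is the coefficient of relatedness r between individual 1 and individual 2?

Wright's path rule: contributions from independent ancestry routes add.
Individual 1 and individual 2 are related in two ways: half second cousins through their mothers (r = 1/64) and first cousins through their fathers (r = 1/8).
r = 1/64 + 1/8 = 9/64 = 0.140625.

0.140625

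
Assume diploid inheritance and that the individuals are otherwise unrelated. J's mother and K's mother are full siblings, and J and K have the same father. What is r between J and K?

0.375

Wright's path rule: contributions from independent ancestry routes add.
J and K are related in two ways: first cousins through their mothers (r = 1/8) and half-sibs through their shared father (r = 1/4).
r = 1/8 + 1/4 = 0.375.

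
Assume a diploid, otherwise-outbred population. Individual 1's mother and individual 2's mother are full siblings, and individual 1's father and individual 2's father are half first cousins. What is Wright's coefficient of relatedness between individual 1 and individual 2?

0.140625

With two independent routes of shared ancestry, r is the sum of the two contributions.
Individual 1 and individual 2 are related in two ways: first cousins through their mothers (r = 1/8) and half second cousins through their fathers (r = 1/64).
r = 1/8 + 1/64 = 0.140625.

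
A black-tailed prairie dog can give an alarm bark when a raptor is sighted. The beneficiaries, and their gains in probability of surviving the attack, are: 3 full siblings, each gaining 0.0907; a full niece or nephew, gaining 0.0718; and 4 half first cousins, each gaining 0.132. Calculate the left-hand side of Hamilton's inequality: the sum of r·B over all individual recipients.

r to a full sibling = 1/2 (full sibs share both parents — two paths of length 2: r = 2·(1/2)^2 = 1/2).
r to a full niece or nephew = 0.25 (full aunt/uncle↔niece/nephew: two paths of length 3 through the shared grandparent pair: r = 2·(1/2)^3 = 1/4).
r to a half first cousin = 0.0625 (half first cousins share one grandparent — one path of length 4: r = (1/2)^4 = 1/16).
Summing one r·B term per recipient: 3·0.5·0.0907 + 1·0.25·0.0718 + 4·0.0625·0.132 = 0.187.

0.187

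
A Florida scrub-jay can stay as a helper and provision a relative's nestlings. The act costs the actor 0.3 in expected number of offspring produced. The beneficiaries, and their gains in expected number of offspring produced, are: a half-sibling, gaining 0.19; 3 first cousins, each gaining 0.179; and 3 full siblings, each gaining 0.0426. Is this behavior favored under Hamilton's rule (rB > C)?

Hamilton's rule: the trait is favored when the sum of r·B over every recipient exceeds the actor's cost C.
r to a half-sibling = 1/4 (half-sibs share one parent — one path of length 2: r = (1/2)^2 = 1/4).
r to a first cousin = 1/8 (first cousins share one grandparent pair — two paths of length 4: r = 2·(1/2)^4 = 1/8).
r to a full sibling = 1/2 (full sibs share both parents — two paths of length 2: r = 2·(1/2)^2 = 1/2).
Summing one r·B term per recipient: 1·0.25·0.19 + 3·0.125·0.179 + 3·0.5·0.0426 = 0.178525.
0.178525 < 0.3: the indirect benefit is less than the cost.

No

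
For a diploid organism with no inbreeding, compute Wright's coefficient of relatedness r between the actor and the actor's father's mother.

Each parent–offspring link contributes a factor of 1/2, and independent paths through distinct common ancestors add.
Two parent–offspring links: r = (1/2)^2 = 1/4.

0.25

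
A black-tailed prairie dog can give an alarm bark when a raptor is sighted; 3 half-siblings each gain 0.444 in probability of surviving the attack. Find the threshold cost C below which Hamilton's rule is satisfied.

0.333

r to a half-sibling = 1/4 (half-sibs share one parent — one path of length 2: r = (1/2)^2 = 1/4).
Hamilton's rule: n·r·B > C, so the trait is favored while C < n·r·B = 3·0.25·0.444 = 0.333.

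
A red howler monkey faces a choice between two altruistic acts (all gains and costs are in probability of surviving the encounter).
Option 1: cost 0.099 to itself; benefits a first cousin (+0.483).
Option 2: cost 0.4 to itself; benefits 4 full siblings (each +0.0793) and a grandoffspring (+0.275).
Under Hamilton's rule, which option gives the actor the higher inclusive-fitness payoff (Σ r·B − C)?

Option 1: r to a first cousin = 0.125.
Option 1: Σ r·B − C = (1·0.125·0.483) − 0.099 = -0.038625.
Option 2: r to a full sibling = 0.5.
Option 2: r to a grandoffspring = 0.25.
Option 2: Σ r·B − C = (4·0.5·0.0793 + 1·0.25·0.275) − 0.4 = -0.17265.
Option 1 has the higher net inclusive-fitness payoff.

Option 1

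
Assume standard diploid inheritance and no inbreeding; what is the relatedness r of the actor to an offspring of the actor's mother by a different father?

Each parent–offspring link contributes a factor of 1/2, and independent paths through distinct common ancestors add.
Half-sibs share one parent — one path of length 2: r = (1/2)^2 = 1/4.

0.25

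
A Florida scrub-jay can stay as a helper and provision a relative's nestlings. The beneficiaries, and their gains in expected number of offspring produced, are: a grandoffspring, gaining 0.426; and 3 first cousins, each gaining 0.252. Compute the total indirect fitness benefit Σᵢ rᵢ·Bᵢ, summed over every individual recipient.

r to a grandoffspring = 1/4 (two parent–offspring links: r = (1/2)^2 = 1/4).
r to a first cousin = 0.125 (first cousins share one grandparent pair — two paths of length 4: r = 2·(1/2)^4 = 1/8).
Summing one r·B term per recipient: 1·0.25·0.426 + 3·0.125·0.252 = 0.201.

0.201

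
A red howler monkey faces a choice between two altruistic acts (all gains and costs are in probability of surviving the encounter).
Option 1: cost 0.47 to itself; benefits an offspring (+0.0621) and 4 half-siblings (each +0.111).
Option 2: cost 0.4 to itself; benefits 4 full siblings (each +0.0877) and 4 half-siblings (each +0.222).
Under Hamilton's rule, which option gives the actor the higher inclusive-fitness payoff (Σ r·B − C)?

Option 1: r to an offspring = 0.5.
Option 1: r to a half-sibling = 0.25.
Option 1: Σ r·B − C = (1·0.5·0.0621 + 4·0.25·0.111) − 0.47 = -0.32795.
Option 2: r to a full sibling = 0.5.
Option 2: r to a half-sibling = 0.25.
Option 2: Σ r·B − C = (4·0.5·0.0877 + 4·0.25·0.222) − 0.4 = -0.0026.
Option 2 has the higher net inclusive-fitness payoff.

Option 2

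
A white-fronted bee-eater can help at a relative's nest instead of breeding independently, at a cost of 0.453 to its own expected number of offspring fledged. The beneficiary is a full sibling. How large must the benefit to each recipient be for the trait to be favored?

r to a full sibling = 0.5 (full sibs share both parents — two paths of length 2: r = 2·(1/2)^2 = 1/2).
Hamilton's rule with n recipients of equal r: n·r·B > C, so B > C/(n·r) = 0.453/(1·0.5) = 0.906.

0.906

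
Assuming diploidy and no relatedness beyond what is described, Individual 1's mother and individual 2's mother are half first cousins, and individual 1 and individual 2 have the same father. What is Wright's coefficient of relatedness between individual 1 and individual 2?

0.265625

Wright's path rule: contributions from independent ancestry routes add.
Individual 1 and individual 2 are related in two ways: half second cousins through their mothers (r = 1/64) and half-sibs through their shared father (r = 1/4).
r = 1/64 + 1/4 = 0.265625.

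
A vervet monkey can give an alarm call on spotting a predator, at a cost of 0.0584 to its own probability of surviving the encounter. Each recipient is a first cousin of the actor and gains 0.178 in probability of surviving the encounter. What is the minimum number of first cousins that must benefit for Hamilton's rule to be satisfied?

3

r to a first cousin = 0.125 (first cousins share one grandparent pair — two paths of length 4: r = 2·(1/2)^4 = 1/8).
Hamilton's rule: n·r·B > C  ⇒  n > C/(r·B) = 0.0584/(0.125·0.178) = 2.625.
The smallest integer exceeding 2.625 is 3.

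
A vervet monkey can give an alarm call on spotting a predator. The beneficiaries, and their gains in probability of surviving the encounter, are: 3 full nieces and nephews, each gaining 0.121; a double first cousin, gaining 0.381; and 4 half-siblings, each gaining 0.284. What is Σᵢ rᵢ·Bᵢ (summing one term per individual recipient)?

0.47

r to a full niece or nephew = 0.25 (full aunt/uncle↔niece/nephew: two paths of length 3 through the shared grandparent pair: r = 2·(1/2)^3 = 1/4).
r to a double first cousin = 0.25 (double first cousins share both grandparent pairs — four paths of length 4: r = 4·(1/2)^4 = 1/4).
r to a half-sibling = 0.25 (half-sibs share one parent — one path of length 2: r = (1/2)^2 = 1/4).
Summing one r·B term per recipient: 3·0.25·0.121 + 1·0.25·0.381 + 4·0.25·0.284 = 0.47.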